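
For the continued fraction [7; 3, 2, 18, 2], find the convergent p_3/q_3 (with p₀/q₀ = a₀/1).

Using pₖ = aₖpₖ₋₁ + pₖ₋₂, qₖ = aₖqₖ₋₁ + qₖ₋₂ (with p₋₁=1, p₋₂=0, q₋₁=0, q₋₂=1):
  k=0: a=7, p=7, q=1
  k=1: a=3, p=22, q=3
  k=2: a=2, p=51, q=7
  k=3: a=18, p=940, q=129

940/129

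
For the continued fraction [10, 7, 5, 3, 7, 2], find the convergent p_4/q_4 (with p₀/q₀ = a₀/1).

Using pₖ = aₖpₖ₋₁ + pₖ₋₂, qₖ = aₖqₖ₋₁ + qₖ₋₂ (with p₋₁=1, p₋₂=0, q₋₁=0, q₋₂=1):
  k=0: a=10, p=10, q=1
  k=1: a=7, p=71, q=7
  k=2: a=5, p=365, q=36
  k=3: a=3, p=1166, q=115
  k=4: a=7, p=8527, q=841

8527/841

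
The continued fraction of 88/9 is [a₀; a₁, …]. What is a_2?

88 = 9·9 + 7   →  a_0 = 9
9 = 1·7 + 2   →  a_1 = 1
7 = 3·2 + 1   →  a_2 = 3

3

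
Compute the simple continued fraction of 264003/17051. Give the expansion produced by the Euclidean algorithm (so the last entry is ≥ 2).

264003 = 15*17051 + 8238
17051 = 2*8238 + 575
8238 = 14*575 + 188
575 = 3*188 + 11
188 = 17*11 + 1
11 = 11*1 + 0  (stop)
So 264003/17051 = [15; 2, 14, 3, 17, 11].

[15; 2, 14, 3, 17, 11]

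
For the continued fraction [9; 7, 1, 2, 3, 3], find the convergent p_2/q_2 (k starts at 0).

73/8

Using pₖ = aₖpₖ₋₁ + pₖ₋₂, qₖ = aₖqₖ₋₁ + qₖ₋₂ (with p₋₁=1, p₋₂=0, q₋₁=0, q₋₂=1):
  k=0: a=9, p=9, q=1
  k=1: a=7, p=64, q=7
  k=2: a=1, p=73, q=8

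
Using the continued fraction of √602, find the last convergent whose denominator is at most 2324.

34031/1387

√602 = [24; 1, 1, 6, 1, 1, 48, …] (period length 6).
Convergents:
  p_0/q_0 = 24/1
  p_1/q_1 = 25/1
  p_2/q_2 = 49/2
  p_3/q_3 = 319/13
  p_4/q_4 = 368/15
  p_5/q_5 = 687/28
  p_6/q_6 = 33344/1359
  p_7/q_7 = 34031/1387
  p_8/q_8 = 67375/2746
q_7 = 1387 ≤ 2324 < 2746 = q_8, so the answer is 34031/1387.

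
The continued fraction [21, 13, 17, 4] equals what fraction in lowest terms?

18990/901

Fold from the inside: start with 4/1.
  17 + 1/4 = 69/4
  13 + 4/69 = 901/69
  21 + 69/901 = 18990/901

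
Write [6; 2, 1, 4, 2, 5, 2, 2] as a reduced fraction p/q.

5764/907

Using pₖ = aₖpₖ₋₁ + pₖ₋₂ and qₖ = aₖqₖ₋₁ + qₖ₋₂:
  k=0: a=6, p=6, q=1
  k=1: a=2, p=13, q=2
  k=2: a=1, p=19, q=3
  k=3: a=4, p=89, q=14
  k=4: a=2, p=197, q=31
  k=5: a=5, p=1074, q=169
  k=6: a=2, p=2345, q=369
  k=7: a=2, p=5764, q=907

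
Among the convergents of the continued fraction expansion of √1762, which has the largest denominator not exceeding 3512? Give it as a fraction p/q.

√1762 = [41; 1, 40, 1, 82, …] (period length 4).
Convergents:
  p_0/q_0 = 41/1
  p_1/q_1 = 42/1
  p_2/q_2 = 1721/41
  p_3/q_3 = 1763/42
  p_4/q_4 = 146287/3485
  p_5/q_5 = 148050/3527
q_4 = 3485 ≤ 3512 < 3527 = q_5, so the answer is 146287/3485.

146287/3485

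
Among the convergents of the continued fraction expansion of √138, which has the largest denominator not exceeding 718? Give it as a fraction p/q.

4417/376

√138 = [11; 1, 2, 1, 22, …] (period length 4).
Convergents:
  p_0/q_0 = 11/1
  p_1/q_1 = 12/1
  p_2/q_2 = 35/3
  p_3/q_3 = 47/4
  p_4/q_4 = 1069/91
  p_5/q_5 = 1116/95
  p_6/q_6 = 3301/281
  p_7/q_7 = 4417/376
  p_8/q_8 = 100475/8553
q_7 = 376 ≤ 718 < 8553 = q_8, so the answer is 4417/376.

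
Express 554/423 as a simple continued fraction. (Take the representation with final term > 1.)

554 = 1×423 + 131
423 = 3×131 + 30
131 = 4×30 + 11
30 = 2×11 + 8
11 = 1×8 + 3
8 = 2×3 + 2
3 = 1×2 + 1
2 = 2×1 + 0  (stop)
So 554/423 = [1; 3, 4, 2, 1, 2, 1, 2].

[1; 3, 4, 2, 1, 2, 1, 2]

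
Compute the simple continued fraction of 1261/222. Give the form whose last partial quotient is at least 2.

[5; 1, 2, 7, 1, 8]

1261 = 5*222 + 151
222 = 1*151 + 71
151 = 2*71 + 9
71 = 7*9 + 8
9 = 1*8 + 1
8 = 8*1 + 0  (stop)
So 1261/222 = [5; 1, 2, 7, 1, 8].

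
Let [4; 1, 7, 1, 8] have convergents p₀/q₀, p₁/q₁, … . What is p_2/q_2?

39/8

Using pₖ = aₖpₖ₋₁ + pₖ₋₂, qₖ = aₖqₖ₋₁ + qₖ₋₂ (with p₋₁=1, p₋₂=0, q₋₁=0, q₋₂=1):
  k=0: a=4, p=4, q=1
  k=1: a=1, p=5, q=1
  k=2: a=7, p=39, q=8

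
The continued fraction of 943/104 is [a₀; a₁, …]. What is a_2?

1

943 = 9·104 + 7   →  a_0 = 9
104 = 14·7 + 6   →  a_1 = 14
7 = 1·6 + 1   →  a_2 = 1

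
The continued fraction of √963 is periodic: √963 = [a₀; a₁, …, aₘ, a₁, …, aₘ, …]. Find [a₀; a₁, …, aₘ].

[31; 31, 62]

a₀ = ⌊√963⌋ = 31.
With m₀=0, d₀=1 and mₖ₊₁ = dₖaₖ − mₖ, dₖ₊₁ = (n − mₖ₊₁²)/dₖ, aₖ₊₁ = ⌊(a₀+mₖ₊₁)/dₖ₊₁⌋:
  k=1: m=31, d=2, a=31
  k=2: m=31, d=1, a=62
d=1 and a=2a₀=62 at k=2, so the next step gives (m, d) = (31, 2) again — its k=1 value — and the period has length 2.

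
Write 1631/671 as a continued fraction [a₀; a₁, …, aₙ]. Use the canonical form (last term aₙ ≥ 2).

[2; 2, 3, 9, 3, 3]

1631 = 2*671 + 289
671 = 2*289 + 93
289 = 3*93 + 10
93 = 9*10 + 3
10 = 3*3 + 1
3 = 3*1 + 0  (stop)
So 1631/671 = [2; 2, 3, 9, 3, 3].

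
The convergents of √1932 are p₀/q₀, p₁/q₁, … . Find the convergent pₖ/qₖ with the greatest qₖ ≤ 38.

√1932 = [43; 1, 20, 1, 86, …] (period length 4).
Convergents:
  p_0/q_0 = 43/1
  p_1/q_1 = 44/1
  p_2/q_2 = 923/21
  p_3/q_3 = 967/22
  p_4/q_4 = 84085/1913
q_3 = 22 ≤ 38 < 1913 = q_4, so the answer is 967/22.

967/22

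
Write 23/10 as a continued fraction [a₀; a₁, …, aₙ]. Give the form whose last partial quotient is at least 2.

23 = 2*10 + 3
10 = 3*3 + 1
3 = 3*1 + 0  (stop)
So 23/10 = [2; 3, 3].

[2; 3, 3]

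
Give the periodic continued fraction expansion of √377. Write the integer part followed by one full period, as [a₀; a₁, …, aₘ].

a₀ = ⌊√377⌋ = 19.
With m₀=0, d₀=1 and mₖ₊₁ = dₖaₖ − mₖ, dₖ₊₁ = (n − mₖ₊₁²)/dₖ, aₖ₊₁ = ⌊(a₀+mₖ₊₁)/dₖ₊₁⌋:
  k=1: m=19, d=16, a=2
  k=2: m=13, d=13, a=2
  k=3: m=13, d=16, a=2
  k=4: m=19, d=1, a=38
d=1 and a=2a₀=38 at k=4, so the next step gives (m, d) = (19, 16) again — its k=1 value — and the period has length 4.

[19; 2, 2, 2, 38]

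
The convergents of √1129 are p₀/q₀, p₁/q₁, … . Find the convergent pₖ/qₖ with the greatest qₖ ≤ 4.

√1129 = [33; 1, 1, 1, 1, 66, …] (period length 5).
Convergents:
  p_0/q_0 = 33/1
  p_1/q_1 = 34/1
  p_2/q_2 = 67/2
  p_3/q_3 = 101/3
  p_4/q_4 = 168/5
q_3 = 3 ≤ 4 < 5 = q_4, so the answer is 101/3.

101/3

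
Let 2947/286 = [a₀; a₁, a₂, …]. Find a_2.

3

2947 = 10·286 + 87   →  a_0 = 10
286 = 3·87 + 25   →  a_1 = 3
87 = 3·25 + 12   →  a_2 = 3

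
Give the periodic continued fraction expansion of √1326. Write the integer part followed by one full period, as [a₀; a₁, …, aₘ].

a₀ = ⌊√1326⌋ = 36.
With m₀=0, d₀=1 and mₖ₊₁ = dₖaₖ − mₖ, dₖ₊₁ = (n − mₖ₊₁²)/dₖ, aₖ₊₁ = ⌊(a₀+mₖ₊₁)/dₖ₊₁⌋:
  k=1: m=36, d=30, a=2
  k=2: m=24, d=25, a=2
  k=3: m=26, d=26, a=2
  k=4: m=26, d=25, a=2
  k=5: m=24, d=30, a=2
  k=6: m=36, d=1, a=72
d=1 and a=2a₀=72 at k=6, so the next step gives (m, d) = (36, 30) again — its k=1 value — and the period has length 6.

[36; 2, 2, 2, 2, 2, 72]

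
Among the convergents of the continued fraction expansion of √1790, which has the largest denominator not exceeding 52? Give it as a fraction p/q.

550/13

√1790 = [42; 3, 4, 8, 4, 3, 84, …] (period length 6).
Convergents:
  p_0/q_0 = 42/1
  p_1/q_1 = 127/3
  p_2/q_2 = 550/13
  p_3/q_3 = 4527/107
q_2 = 13 ≤ 52 < 107 = q_3, so the answer is 550/13.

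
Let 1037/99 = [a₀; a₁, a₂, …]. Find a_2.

9

1037 = 10·99 + 47   →  a_0 = 10
99 = 2·47 + 5   →  a_1 = 2
47 = 9·5 + 2   →  a_2 = 9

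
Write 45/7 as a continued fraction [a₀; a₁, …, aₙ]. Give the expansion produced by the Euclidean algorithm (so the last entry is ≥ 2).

[6; 2, 3]

45 = 6·7 + 3
7 = 2·3 + 1
3 = 3·1 + 0  (stop)
So 45/7 = [6; 2, 3].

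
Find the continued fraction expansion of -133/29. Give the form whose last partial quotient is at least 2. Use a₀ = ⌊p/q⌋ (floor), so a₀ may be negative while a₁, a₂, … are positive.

-133 = -5·29 + 12
29 = 2·12 + 5
12 = 2·5 + 2
5 = 2·2 + 1
2 = 2·1 + 0  (stop)
So -133/29 = [-5; 2, 2, 2, 2].

[-5; 2, 2, 2, 2]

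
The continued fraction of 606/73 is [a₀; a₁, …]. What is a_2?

606 = 8·73 + 22   →  a_0 = 8
73 = 3·22 + 7   →  a_1 = 3
22 = 3·7 + 1   →  a_2 = 3

3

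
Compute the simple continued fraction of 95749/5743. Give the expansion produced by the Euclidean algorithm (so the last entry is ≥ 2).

95749 = 16·5743 + 3861
5743 = 1·3861 + 1882
3861 = 2·1882 + 97
1882 = 19·97 + 39
97 = 2·39 + 19
39 = 2·19 + 1
19 = 19·1 + 0  (stop)
So 95749/5743 = [16; 1, 2, 19, 2, 2, 19].

[16; 1, 2, 19, 2, 2, 19]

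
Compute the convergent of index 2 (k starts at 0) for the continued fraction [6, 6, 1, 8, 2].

Using pₖ = aₖpₖ₋₁ + pₖ₋₂, qₖ = aₖqₖ₋₁ + qₖ₋₂ (with p₋₁=1, p₋₂=0, q₋₁=0, q₋₂=1):
  k=0: a=6, p=6, q=1
  k=1: a=6, p=37, q=6
  k=2: a=1, p=43, q=7

43/7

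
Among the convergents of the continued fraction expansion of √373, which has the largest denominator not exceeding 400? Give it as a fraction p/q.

5118/265

√373 = [19; 3, 5, 5, 3, 38, …] (period length 5).
Convergents:
  p_0/q_0 = 19/1
  p_1/q_1 = 58/3
  p_2/q_2 = 309/16
  p_3/q_3 = 1603/83
  p_4/q_4 = 5118/265
  p_5/q_5 = 196087/10153
q_4 = 265 ≤ 400 < 10153 = q_5, so the answer is 5118/265.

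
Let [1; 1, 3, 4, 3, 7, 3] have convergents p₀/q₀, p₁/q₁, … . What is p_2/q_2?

Using pₖ = aₖpₖ₋₁ + pₖ₋₂, qₖ = aₖqₖ₋₁ + qₖ₋₂ (with p₋₁=1, p₋₂=0, q₋₁=0, q₋₂=1):
  k=0: a=1, p=1, q=1
  k=1: a=1, p=2, q=1
  k=2: a=3, p=7, q=4

7/4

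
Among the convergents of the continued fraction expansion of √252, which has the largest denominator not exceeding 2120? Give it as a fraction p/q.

√252 = [15; 1, 6, 1, 30, …] (period length 4).
Convergents:
  p_0/q_0 = 15/1
  p_1/q_1 = 16/1
  p_2/q_2 = 111/7
  p_3/q_3 = 127/8
  p_4/q_4 = 3921/247
  p_5/q_5 = 4048/255
  p_6/q_6 = 28209/1777
  p_7/q_7 = 32257/2032
  p_8/q_8 = 995919/62737
q_7 = 2032 ≤ 2120 < 62737 = q_8, so the answer is 32257/2032.

32257/2032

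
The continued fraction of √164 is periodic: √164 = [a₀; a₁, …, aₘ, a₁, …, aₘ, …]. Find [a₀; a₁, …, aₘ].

a₀ = ⌊√164⌋ = 12.
With m₀=0, d₀=1 and mₖ₊₁ = dₖaₖ − mₖ, dₖ₊₁ = (n − mₖ₊₁²)/dₖ, aₖ₊₁ = ⌊(a₀+mₖ₊₁)/dₖ₊₁⌋:
  k=1: m=12, d=20, a=1
  k=2: m=8, d=5, a=4
  k=3: m=12, d=4, a=6
  k=4: m=12, d=5, a=4
  k=5: m=8, d=20, a=1
  k=6: m=12, d=1, a=24
d=1 and a=2a₀=24 at k=6, so the next step gives (m, d) = (12, 20) again — its k=1 value — and the period has length 6.

[12; 1, 4, 6, 4, 1, 24]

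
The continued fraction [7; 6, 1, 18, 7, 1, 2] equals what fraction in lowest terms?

21839/3057

Using pₖ = aₖpₖ₋₁ + pₖ₋₂ and qₖ = aₖqₖ₋₁ + qₖ₋₂:
  k=0: a=7, p=7, q=1
  k=1: a=6, p=43, q=6
  k=2: a=1, p=50, q=7
  k=3: a=18, p=943, q=132
  k=4: a=7, p=6651, q=931
  k=5: a=1, p=7594, q=1063
  k=6: a=2, p=21839, q=3057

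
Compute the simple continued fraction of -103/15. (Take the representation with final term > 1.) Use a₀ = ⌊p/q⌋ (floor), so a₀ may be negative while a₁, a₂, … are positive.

[-7; 7, 2]

-103 = -7×15 + 2
15 = 7×2 + 1
2 = 2×1 + 0  (stop)
So -103/15 = [-7; 7, 2].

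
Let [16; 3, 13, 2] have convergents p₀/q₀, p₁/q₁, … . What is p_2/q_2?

Using pₖ = aₖpₖ₋₁ + pₖ₋₂, qₖ = aₖqₖ₋₁ + qₖ₋₂ (with p₋₁=1, p₋₂=0, q₋₁=0, q₋₂=1):
  k=0: a=16, p=16, q=1
  k=1: a=3, p=49, q=3
  k=2: a=13, p=653, q=40

653/40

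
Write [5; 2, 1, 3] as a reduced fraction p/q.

59/11

Fold from the inside: start with 3/1.
  1 + 1/3 = 4/3
  2 + 3/4 = 11/4
  5 + 4/11 = 59/11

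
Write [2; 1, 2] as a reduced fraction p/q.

8/3

Fold from the inside: start with 2/1.
  1 + 1/2 = 3/2
  2 + 2/3 = 8/3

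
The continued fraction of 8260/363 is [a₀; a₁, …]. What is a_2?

8260 = 22·363 + 274   →  a_0 = 22
363 = 1·274 + 89   →  a_1 = 1
274 = 3·89 + 7   →  a_2 = 3

3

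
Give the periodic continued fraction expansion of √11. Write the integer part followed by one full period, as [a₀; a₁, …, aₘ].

[3; 3, 6]

a₀ = ⌊√11⌋ = 3.
With m₀=0, d₀=1 and mₖ₊₁ = dₖaₖ − mₖ, dₖ₊₁ = (n − mₖ₊₁²)/dₖ, aₖ₊₁ = ⌊(a₀+mₖ₊₁)/dₖ₊₁⌋:
  k=1: m=3, d=2, a=3
  k=2: m=3, d=1, a=6
d=1 and a=2a₀=6 at k=2, so the next step gives (m, d) = (3, 2) again — its k=1 value — and the period has length 2.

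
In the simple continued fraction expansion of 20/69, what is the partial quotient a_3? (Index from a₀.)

20 = 0·69 + 20   →  a_0 = 0
69 = 3·20 + 9   →  a_1 = 3
20 = 2·9 + 2   →  a_2 = 2
9 = 4·2 + 1   →  a_3 = 4

4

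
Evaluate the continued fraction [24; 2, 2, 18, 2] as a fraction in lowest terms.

4612/189

Fold from the inside: start with 2/1.
  18 + 1/2 = 37/2
  2 + 2/37 = 76/37
  2 + 37/76 = 189/76
  24 + 76/189 = 4612/189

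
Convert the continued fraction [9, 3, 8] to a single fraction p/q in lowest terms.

233/25

Using pₖ = aₖpₖ₋₁ + pₖ₋₂ and qₖ = aₖqₖ₋₁ + qₖ₋₂:
  k=0: a=9, p=9, q=1
  k=1: a=3, p=28, q=3
  k=2: a=8, p=233, q=25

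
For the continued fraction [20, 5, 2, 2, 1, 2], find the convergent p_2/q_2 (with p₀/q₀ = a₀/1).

222/11

Using pₖ = aₖpₖ₋₁ + pₖ₋₂, qₖ = aₖqₖ₋₁ + qₖ₋₂ (with p₋₁=1, p₋₂=0, q₋₁=0, q₋₂=1):
  k=0: a=20, p=20, q=1
  k=1: a=5, p=101, q=5
  k=2: a=2, p=222, q=11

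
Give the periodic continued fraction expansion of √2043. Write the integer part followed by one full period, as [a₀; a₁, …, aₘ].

[45; 5, 90]

a₀ = ⌊√2043⌋ = 45.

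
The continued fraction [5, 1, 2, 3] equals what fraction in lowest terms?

Fold from the inside: start with 3/1.
  2 + 1/3 = 7/3
  1 + 3/7 = 10/7
  5 + 7/10 = 57/10

57/10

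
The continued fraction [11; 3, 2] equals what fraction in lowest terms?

79/7

Fold from the inside: start with 2/1.
  3 + 1/2 = 7/2
  11 + 2/7 = 79/7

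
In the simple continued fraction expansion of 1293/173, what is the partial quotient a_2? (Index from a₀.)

9

1293 = 7·173 + 82   →  a_0 = 7
173 = 2·82 + 9   →  a_1 = 2
82 = 9·9 + 1   →  a_2 = 9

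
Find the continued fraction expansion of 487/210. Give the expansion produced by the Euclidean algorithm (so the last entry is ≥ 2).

487 = 2×210 + 67
210 = 3×67 + 9
67 = 7×9 + 4
9 = 2×4 + 1
4 = 4×1 + 0  (stop)
So 487/210 = [2; 3, 7, 2, 4].

[2; 3, 7, 2, 4]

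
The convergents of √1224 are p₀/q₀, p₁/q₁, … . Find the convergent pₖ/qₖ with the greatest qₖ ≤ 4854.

168946/4829

√1224 = [34; 1, 68, …] (period length 2).
Convergents:
  p_0/q_0 = 34/1
  p_1/q_1 = 35/1
  p_2/q_2 = 2414/69
  p_3/q_3 = 2449/70
  p_4/q_4 = 168946/4829
  p_5/q_5 = 171395/4899
q_4 = 4829 ≤ 4854 < 4899 = q_5, so the answer is 168946/4829.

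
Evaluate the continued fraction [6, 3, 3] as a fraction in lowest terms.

63/10

Using pₖ = aₖpₖ₋₁ + pₖ₋₂ and qₖ = aₖqₖ₋₁ + qₖ₋₂:
  k=0: a=6, p=6, q=1
  k=1: a=3, p=19, q=3
  k=2: a=3, p=63, q=10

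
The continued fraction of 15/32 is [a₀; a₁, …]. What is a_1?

15 = 0·32 + 15   →  a_0 = 0
32 = 2·15 + 2   →  a_1 = 2

2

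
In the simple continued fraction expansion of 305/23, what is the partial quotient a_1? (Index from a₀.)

305 = 13·23 + 6   →  a_0 = 13
23 = 3·6 + 5   →  a_1 = 3

3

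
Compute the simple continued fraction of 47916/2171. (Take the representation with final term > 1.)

[22; 14, 10, 3, 1, 3]

47916 = 22·2171 + 154
2171 = 14·154 + 15
154 = 10·15 + 4
15 = 3·4 + 3
4 = 1·3 + 1
3 = 3·1 + 0  (stop)
So 47916/2171 = [22; 14, 10, 3, 1, 3].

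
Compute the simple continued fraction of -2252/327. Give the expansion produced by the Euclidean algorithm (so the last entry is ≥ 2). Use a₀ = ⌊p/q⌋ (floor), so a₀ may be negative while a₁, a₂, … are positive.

[-7; 8, 1, 5, 6]

-2252 = -7×327 + 37
327 = 8×37 + 31
37 = 1×31 + 6
31 = 5×6 + 1
6 = 6×1 + 0  (stop)
So -2252/327 = [-7; 8, 1, 5, 6].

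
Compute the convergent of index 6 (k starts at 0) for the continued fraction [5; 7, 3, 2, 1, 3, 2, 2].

Using pₖ = aₖpₖ₋₁ + pₖ₋₂, qₖ = aₖqₖ₋₁ + qₖ₋₂ (with p₋₁=1, p₋₂=0, q₋₁=0, q₋₂=1):
  k=0: a=5, p=5, q=1
  k=1: a=7, p=36, q=7
  k=2: a=3, p=113, q=22
  k=3: a=2, p=262, q=51
  k=4: a=1, p=375, q=73
  k=5: a=3, p=1387, q=270
  k=6: a=2, p=3149, q=613

3149/613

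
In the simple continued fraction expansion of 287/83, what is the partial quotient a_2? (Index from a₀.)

5

287 = 3·83 + 38   →  a_0 = 3
83 = 2·38 + 7   →  a_1 = 2
38 = 5·7 + 3   →  a_2 = 5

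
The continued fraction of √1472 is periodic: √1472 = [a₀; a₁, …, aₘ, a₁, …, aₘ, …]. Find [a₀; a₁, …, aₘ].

a₀ = ⌊√1472⌋ = 38.
With m₀=0, d₀=1 and mₖ₊₁ = dₖaₖ − mₖ, dₖ₊₁ = (n − mₖ₊₁²)/dₖ, aₖ₊₁ = ⌊(a₀+mₖ₊₁)/dₖ₊₁⌋:
  k=1: m=38, d=28, a=2
  k=2: m=18, d=41, a=1
  k=3: m=23, d=23, a=2
  k=4: m=23, d=41, a=1
  k=5: m=18, d=28, a=2
  k=6: m=38, d=1, a=76
d=1 and a=2a₀=76 at k=6, so the next step gives (m, d) = (38, 28) again — its k=1 value — and the period has length 6.

[38; 2, 1, 2, 1, 2, 76]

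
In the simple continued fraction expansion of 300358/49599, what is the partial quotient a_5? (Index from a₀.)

300358 = 6·49599 + 2764   →  a_0 = 6
49599 = 17·2764 + 2611   →  a_1 = 17
2764 = 1·2611 + 153   →  a_2 = 1
2611 = 17·153 + 10   →  a_3 = 17
153 = 15·10 + 3   →  a_4 = 15
10 = 3·3 + 1   →  a_5 = 3

3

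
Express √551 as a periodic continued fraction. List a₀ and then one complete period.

[23; 2, 8, 1, 8, 2, 46]

a₀ = ⌊√551⌋ = 23.
With m₀=0, d₀=1 and mₖ₊₁ = dₖaₖ − mₖ, dₖ₊₁ = (n − mₖ₊₁²)/dₖ, aₖ₊₁ = ⌊(a₀+mₖ₊₁)/dₖ₊₁⌋:
  k=1: m=23, d=22, a=2
  k=2: m=21, d=5, a=8
  k=3: m=19, d=38, a=1
  k=4: m=19, d=5, a=8
  k=5: m=21, d=22, a=2
  k=6: m=23, d=1, a=46
d=1 and a=2a₀=46 at k=6, so the next step gives (m, d) = (23, 22) again — its k=1 value — and the period has length 6.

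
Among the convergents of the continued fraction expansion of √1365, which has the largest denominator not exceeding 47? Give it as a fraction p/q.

1367/37

√1365 = [36; 1, 17, 2, 17, 1, 72, …] (period length 6).
Convergents:
  p_0/q_0 = 36/1
  p_1/q_1 = 37/1
  p_2/q_2 = 665/18
  p_3/q_3 = 1367/37
  p_4/q_4 = 23904/647
q_3 = 37 ≤ 47 < 647 = q_4, so the answer is 1367/37.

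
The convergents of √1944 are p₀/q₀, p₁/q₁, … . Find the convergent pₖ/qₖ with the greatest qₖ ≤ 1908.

42724/969

√1944 = [44; 11, 88, …] (period length 2).
Convergents:
  p_0/q_0 = 44/1
  p_1/q_1 = 485/11
  p_2/q_2 = 42724/969
  p_3/q_3 = 470449/10670
q_2 = 969 ≤ 1908 < 10670 = q_3, so the answer is 42724/969.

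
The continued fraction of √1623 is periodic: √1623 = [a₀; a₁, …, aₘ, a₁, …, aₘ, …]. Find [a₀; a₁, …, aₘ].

[40; 3, 2, 26, 2, 3, 80]

a₀ = ⌊√1623⌋ = 40.
With m₀=0, d₀=1 and mₖ₊₁ = dₖaₖ − mₖ, dₖ₊₁ = (n − mₖ₊₁²)/dₖ, aₖ₊₁ = ⌊(a₀+mₖ₊₁)/dₖ₊₁⌋:
  k=1: m=40, d=23, a=3
  k=2: m=29, d=34, a=2
  k=3: m=39, d=3, a=26
  k=4: m=39, d=34, a=2
  k=5: m=29, d=23, a=3
  k=6: m=40, d=1, a=80
d=1 and a=2a₀=80 at k=6, so the next step gives (m, d) = (40, 23) again — its k=1 value — and the period has length 6.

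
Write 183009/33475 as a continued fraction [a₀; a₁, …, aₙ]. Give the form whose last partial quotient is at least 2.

[5; 2, 7, 11, 1, 13, 4, 3]

183009 = 5·33475 + 15634
33475 = 2·15634 + 2207
15634 = 7·2207 + 185
2207 = 11·185 + 172
185 = 1·172 + 13
172 = 13·13 + 3
13 = 4·3 + 1
3 = 3·1 + 0  (stop)
So 183009/33475 = [5; 2, 7, 11, 1, 13, 4, 3].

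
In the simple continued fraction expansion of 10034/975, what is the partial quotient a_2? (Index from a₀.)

10034 = 10·975 + 284   →  a_0 = 10
975 = 3·284 + 123   →  a_1 = 3
284 = 2·123 + 38   →  a_2 = 2

2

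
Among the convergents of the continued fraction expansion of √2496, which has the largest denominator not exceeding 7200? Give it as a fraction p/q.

124850/2499

√2496 = [49; 1, 23, 1, 98, …] (period length 4).
Convergents:
  p_0/q_0 = 49/1
  p_1/q_1 = 50/1
  p_2/q_2 = 1199/24
  p_3/q_3 = 1249/25
  p_4/q_4 = 123601/2474
  p_5/q_5 = 124850/2499
  p_6/q_6 = 2995151/59951
q_5 = 2499 ≤ 7200 < 59951 = q_6, so the answer is 124850/2499.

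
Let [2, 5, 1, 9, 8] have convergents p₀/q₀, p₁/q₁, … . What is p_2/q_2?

13/6

Using pₖ = aₖpₖ₋₁ + pₖ₋₂, qₖ = aₖqₖ₋₁ + qₖ₋₂ (with p₋₁=1, p₋₂=0, q₋₁=0, q₋₂=1):
  k=0: a=2, p=2, q=1
  k=1: a=5, p=11, q=5
  k=2: a=1, p=13, q=6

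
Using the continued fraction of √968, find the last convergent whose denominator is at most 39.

√968 = [31; 8, 1, 6, 1, 8, 62, …] (period length 6).
Convergents:
  p_0/q_0 = 31/1
  p_1/q_1 = 249/8
  p_2/q_2 = 280/9
  p_3/q_3 = 1929/62
q_2 = 9 ≤ 39 < 62 = q_3, so the answer is 280/9.

280/9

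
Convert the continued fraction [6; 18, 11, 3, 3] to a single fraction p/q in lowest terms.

12377/2044

Using pₖ = aₖpₖ₋₁ + pₖ₋₂ and qₖ = aₖqₖ₋₁ + qₖ₋₂:
  k=0: a=6, p=6, q=1
  k=1: a=18, p=109, q=18
  k=2: a=11, p=1205, q=199
  k=3: a=3, p=3724, q=615
  k=4: a=3, p=12377, q=2044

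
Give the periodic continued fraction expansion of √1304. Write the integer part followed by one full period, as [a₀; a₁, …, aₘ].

a₀ = ⌊√1304⌋ = 36.
With m₀=0, d₀=1 and mₖ₊₁ = dₖaₖ − mₖ, dₖ₊₁ = (n − mₖ₊₁²)/dₖ, aₖ₊₁ = ⌊(a₀+mₖ₊₁)/dₖ₊₁⌋:
  k=1: m=36, d=8, a=9
  k=2: m=36, d=1, a=72
d=1 and a=2a₀=72 at k=2, so the next step gives (m, d) = (36, 8) again — its k=1 value — and the period has length 2.

[36; 9, 72]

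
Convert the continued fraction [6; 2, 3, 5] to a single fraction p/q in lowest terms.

238/37

Fold from the inside: start with 5/1.
  3 + 1/5 = 16/5
  2 + 5/16 = 37/16
  6 + 16/37 = 238/37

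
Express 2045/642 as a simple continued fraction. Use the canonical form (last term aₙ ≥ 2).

2045 = 3·642 + 119
642 = 5·119 + 47
119 = 2·47 + 25
47 = 1·25 + 22
25 = 1·22 + 3
22 = 7·3 + 1
3 = 3·1 + 0  (stop)
So 2045/642 = [3; 5, 2, 1, 1, 7, 3].

[3; 5, 2, 1, 1, 7, 3]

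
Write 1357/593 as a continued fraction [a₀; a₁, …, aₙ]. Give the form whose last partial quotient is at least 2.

1357 = 2*593 + 171
593 = 3*171 + 80
171 = 2*80 + 11
80 = 7*11 + 3
11 = 3*3 + 2
3 = 1*2 + 1
2 = 2*1 + 0  (stop)
So 1357/593 = [2; 3, 2, 7, 3, 1, 2].

[2; 3, 2, 7, 3, 1, 2]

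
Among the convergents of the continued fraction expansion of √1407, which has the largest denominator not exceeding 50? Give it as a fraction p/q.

1838/49

√1407 = [37; 1, 1, 24, 1, 1, 74, …] (period length 6).
Convergents:
  p_0/q_0 = 37/1
  p_1/q_1 = 38/1
  p_2/q_2 = 75/2
  p_3/q_3 = 1838/49
  p_4/q_4 = 1913/51
q_3 = 49 ≤ 50 < 51 = q_4, so the answer is 1838/49.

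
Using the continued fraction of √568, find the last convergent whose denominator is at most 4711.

√568 = [23; 1, 4, 1, 46, …] (period length 4).
Convergents:
  p_0/q_0 = 23/1
  p_1/q_1 = 24/1
  p_2/q_2 = 119/5
  p_3/q_3 = 143/6
  p_4/q_4 = 6697/281
  p_5/q_5 = 6840/287
  p_6/q_6 = 34057/1429
  p_7/q_7 = 40897/1716
  p_8/q_8 = 1915319/80365
q_7 = 1716 ≤ 4711 < 80365 = q_8, so the answer is 40897/1716.

40897/1716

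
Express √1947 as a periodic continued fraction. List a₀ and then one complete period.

[44; 8, 88]

a₀ = ⌊√1947⌋ = 44.
With m₀=0, d₀=1 and mₖ₊₁ = dₖaₖ − mₖ, dₖ₊₁ = (n − mₖ₊₁²)/dₖ, aₖ₊₁ = ⌊(a₀+mₖ₊₁)/dₖ₊₁⌋:
  k=1: m=44, d=11, a=8
  k=2: m=44, d=1, a=88
d=1 and a=2a₀=88 at k=2, so the next step gives (m, d) = (44, 11) again — its k=1 value — and the period has length 2.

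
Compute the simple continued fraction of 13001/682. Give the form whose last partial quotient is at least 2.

13001 = 19×682 + 43
682 = 15×43 + 37
43 = 1×37 + 6
37 = 6×6 + 1
6 = 6×1 + 0  (stop)
So 13001/682 = [19; 15, 1, 6, 6].

[19; 15, 1, 6, 6]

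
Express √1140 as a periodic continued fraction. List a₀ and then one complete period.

[33; 1, 3, 4, 3, 1, 66]

a₀ = ⌊√1140⌋ = 33.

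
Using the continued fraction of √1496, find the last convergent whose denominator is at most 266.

3365/87

√1496 = [38; 1, 2, 9, 2, 1, 76, …] (period length 6).
Convergents:
  p_0/q_0 = 38/1
  p_1/q_1 = 39/1
  p_2/q_2 = 116/3
  p_3/q_3 = 1083/28
  p_4/q_4 = 2282/59
  p_5/q_5 = 3365/87
  p_6/q_6 = 258022/6671
q_5 = 87 ≤ 266 < 6671 = q_6, so the answer is 3365/87.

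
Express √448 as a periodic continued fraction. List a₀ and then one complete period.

[21; 6, 42]

a₀ = ⌊√448⌋ = 21.
With m₀=0, d₀=1 and mₖ₊₁ = dₖaₖ − mₖ, dₖ₊₁ = (n − mₖ₊₁²)/dₖ, aₖ₊₁ = ⌊(a₀+mₖ₊₁)/dₖ₊₁⌋:
  k=1: m=21, d=7, a=6
  k=2: m=21, d=1, a=42
d=1 and a=2a₀=42 at k=2, so the next step gives (m, d) = (21, 7) again — its k=1 value — and the period has length 2.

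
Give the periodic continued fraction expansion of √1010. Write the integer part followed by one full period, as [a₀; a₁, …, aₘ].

[31; 1, 3, 1, 1, 3, 1, 62]

a₀ = ⌊√1010⌋ = 31.
With m₀=0, d₀=1 and mₖ₊₁ = dₖaₖ − mₖ, dₖ₊₁ = (n − mₖ₊₁²)/dₖ, aₖ₊₁ = ⌊(a₀+mₖ₊₁)/dₖ₊₁⌋:
  k=1: m=31, d=49, a=1
  k=2: m=18, d=14, a=3
  k=3: m=24, d=31, a=1
  k=4: m=7, d=31, a=1
  k=5: m=24, d=14, a=3
  k=6: m=18, d=49, a=1
  k=7: m=31, d=1, a=62
d=1 and a=2a₀=62 at k=7, so the next step gives (m, d) = (31, 49) again — its k=1 value — and the period has length 7.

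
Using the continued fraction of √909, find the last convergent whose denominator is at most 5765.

80801/2680

√909 = [30; 6, 1, 2, 6, 2, 1, 6, 60, …] (period length 8).
Convergents:
  p_0/q_0 = 30/1
  p_1/q_1 = 181/6
  p_2/q_2 = 211/7
  p_3/q_3 = 603/20
  p_4/q_4 = 3829/127
  p_5/q_5 = 8261/274
  p_6/q_6 = 12090/401
  p_7/q_7 = 80801/2680
  p_8/q_8 = 4860150/161201
q_7 = 2680 ≤ 5765 < 161201 = q_8, so the answer is 80801/2680.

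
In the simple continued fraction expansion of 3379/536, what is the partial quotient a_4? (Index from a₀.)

3379 = 6·536 + 163   →  a_0 = 6
536 = 3·163 + 47   →  a_1 = 3
163 = 3·47 + 22   →  a_2 = 3
47 = 2·22 + 3   →  a_3 = 2
22 = 7·3 + 1   →  a_4 = 7

7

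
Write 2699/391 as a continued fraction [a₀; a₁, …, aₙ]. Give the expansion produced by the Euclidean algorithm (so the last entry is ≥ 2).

[6; 1, 9, 3, 2, 5]

2699 = 6·391 + 353
391 = 1·353 + 38
353 = 9·38 + 11
38 = 3·11 + 5
11 = 2·5 + 1
5 = 5·1 + 0  (stop)
So 2699/391 = [6; 1, 9, 3, 2, 5].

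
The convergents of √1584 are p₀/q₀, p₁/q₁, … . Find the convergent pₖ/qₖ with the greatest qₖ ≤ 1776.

63321/1591

√1584 = [39; 1, 3, 1, 78, …] (period length 4).
Convergents:
  p_0/q_0 = 39/1
  p_1/q_1 = 40/1
  p_2/q_2 = 159/4
  p_3/q_3 = 199/5
  p_4/q_4 = 15681/394
  p_5/q_5 = 15880/399
  p_6/q_6 = 63321/1591
  p_7/q_7 = 79201/1990
q_6 = 1591 ≤ 1776 < 1990 = q_7, so the answer is 63321/1591.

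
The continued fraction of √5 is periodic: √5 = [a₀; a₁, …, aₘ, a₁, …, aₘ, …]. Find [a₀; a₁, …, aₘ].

[2; 4]

a₀ = ⌊√5⌋ = 2.
With m₀=0, d₀=1 and mₖ₊₁ = dₖaₖ − mₖ, dₖ₊₁ = (n − mₖ₊₁²)/dₖ, aₖ₊₁ = ⌊(a₀+mₖ₊₁)/dₖ₊₁⌋:
  k=1: m=2, d=1, a=4
d=1 and a=2a₀=4 at k=1, so the next step gives (m, d) = (2, 1) again — its k=1 value — and the period has length 1.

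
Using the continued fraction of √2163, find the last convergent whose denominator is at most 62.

√2163 = [46; 1, 1, 30, 1, 1, 92, …] (period length 6).
Convergents:
  p_0/q_0 = 46/1
  p_1/q_1 = 47/1
  p_2/q_2 = 93/2
  p_3/q_3 = 2837/61
  p_4/q_4 = 2930/63
q_3 = 61 ≤ 62 < 63 = q_4, so the answer is 2837/61.

2837/61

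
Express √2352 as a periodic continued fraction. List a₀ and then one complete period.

[48; 2, 96]

a₀ = ⌊√2352⌋ = 48.
With m₀=0, d₀=1 and mₖ₊₁ = dₖaₖ − mₖ, dₖ₊₁ = (n − mₖ₊₁²)/dₖ, aₖ₊₁ = ⌊(a₀+mₖ₊₁)/dₖ₊₁⌋:
  k=1: m=48, d=48, a=2
  k=2: m=48, d=1, a=96
d=1 and a=2a₀=96 at k=2, so the next step gives (m, d) = (48, 48) again — its k=1 value — and the period has length 2.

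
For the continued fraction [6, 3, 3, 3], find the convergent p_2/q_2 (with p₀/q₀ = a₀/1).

Using pₖ = aₖpₖ₋₁ + pₖ₋₂, qₖ = aₖqₖ₋₁ + qₖ₋₂ (with p₋₁=1, p₋₂=0, q₋₁=0, q₋₂=1):
  k=0: a=6, p=6, q=1
  k=1: a=3, p=19, q=3
  k=2: a=3, p=63, q=10

63/10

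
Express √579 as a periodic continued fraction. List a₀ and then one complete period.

[24; 16, 48]

a₀ = ⌊√579⌋ = 24.
With m₀=0, d₀=1 and mₖ₊₁ = dₖaₖ − mₖ, dₖ₊₁ = (n − mₖ₊₁²)/dₖ, aₖ₊₁ = ⌊(a₀+mₖ₊₁)/dₖ₊₁⌋:
  k=1: m=24, d=3, a=16
  k=2: m=24, d=1, a=48
d=1 and a=2a₀=48 at k=2, so the next step gives (m, d) = (24, 3) again — its k=1 value — and the period has length 2.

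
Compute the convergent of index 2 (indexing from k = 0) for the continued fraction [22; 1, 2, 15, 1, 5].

68/3

Using pₖ = aₖpₖ₋₁ + pₖ₋₂, qₖ = aₖqₖ₋₁ + qₖ₋₂ (with p₋₁=1, p₋₂=0, q₋₁=0, q₋₂=1):
  k=0: a=22, p=22, q=1
  k=1: a=1, p=23, q=1
  k=2: a=2, p=68, q=3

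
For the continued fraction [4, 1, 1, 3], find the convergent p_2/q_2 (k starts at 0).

Using pₖ = aₖpₖ₋₁ + pₖ₋₂, qₖ = aₖqₖ₋₁ + qₖ₋₂ (with p₋₁=1, p₋₂=0, q₋₁=0, q₋₂=1):
  k=0: a=4, p=4, q=1
  k=1: a=1, p=5, q=1
  k=2: a=1, p=9, q=2

9/2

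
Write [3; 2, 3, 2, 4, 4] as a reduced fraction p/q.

1031/300

Using pₖ = aₖpₖ₋₁ + pₖ₋₂ and qₖ = aₖqₖ₋₁ + qₖ₋₂:
  k=0: a=3, p=3, q=1
  k=1: a=2, p=7, q=2
  k=2: a=3, p=24, q=7
  k=3: a=2, p=55, q=16
  k=4: a=4, p=244, q=71
  k=5: a=4, p=1031, q=300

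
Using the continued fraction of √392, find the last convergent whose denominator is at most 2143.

19601/990

√392 = [19; 1, 3, 1, 38, …] (period length 4).
Convergents:
  p_0/q_0 = 19/1
  p_1/q_1 = 20/1
  p_2/q_2 = 79/4
  p_3/q_3 = 99/5
  p_4/q_4 = 3841/194
  p_5/q_5 = 3940/199
  p_6/q_6 = 15661/791
  p_7/q_7 = 19601/990
  p_8/q_8 = 760499/38411
q_7 = 990 ≤ 2143 < 38411 = q_8, so the answer is 19601/990.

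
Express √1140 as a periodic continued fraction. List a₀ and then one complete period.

[33; 1, 3, 4, 3, 1, 66]

a₀ = ⌊√1140⌋ = 33.
With m₀=0, d₀=1 and mₖ₊₁ = dₖaₖ − mₖ, dₖ₊₁ = (n − mₖ₊₁²)/dₖ, aₖ₊₁ = ⌊(a₀+mₖ₊₁)/dₖ₊₁⌋:
  k=1: m=33, d=51, a=1
  k=2: m=18, d=16, a=3
  k=3: m=30, d=15, a=4
  k=4: m=30, d=16, a=3
  k=5: m=18, d=51, a=1
  k=6: m=33, d=1, a=66
d=1 and a=2a₀=66 at k=6, so the next step gives (m, d) = (33, 51) again — its k=1 value — and the period has length 6.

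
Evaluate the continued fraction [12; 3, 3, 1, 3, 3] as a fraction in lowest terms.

Using pₖ = aₖpₖ₋₁ + pₖ₋₂ and qₖ = aₖqₖ₋₁ + qₖ₋₂:
  k=0: a=12, p=12, q=1
  k=1: a=3, p=37, q=3
  k=2: a=3, p=123, q=10
  k=3: a=1, p=160, q=13
  k=4: a=3, p=603, q=49
  k=5: a=3, p=1969, q=160

1969/160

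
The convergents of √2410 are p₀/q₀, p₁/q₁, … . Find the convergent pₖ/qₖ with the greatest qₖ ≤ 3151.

√2410 = [49; 10, 1, 8, 1, 10, 98, …] (period length 6).
Convergents:
  p_0/q_0 = 49/1
  p_1/q_1 = 491/10
  p_2/q_2 = 540/11
  p_3/q_3 = 4811/98
  p_4/q_4 = 5351/109
  p_5/q_5 = 58321/1188
  p_6/q_6 = 5720809/116533
q_5 = 1188 ≤ 3151 < 116533 = q_6, so the answer is 58321/1188.

58321/1188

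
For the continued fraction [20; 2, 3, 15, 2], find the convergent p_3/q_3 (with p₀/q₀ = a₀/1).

2186/107

Using pₖ = aₖpₖ₋₁ + pₖ₋₂, qₖ = aₖqₖ₋₁ + qₖ₋₂ (with p₋₁=1, p₋₂=0, q₋₁=0, q₋₂=1):
  k=0: a=20, p=20, q=1
  k=1: a=2, p=41, q=2
  k=2: a=3, p=143, q=7
  k=3: a=15, p=2186, q=107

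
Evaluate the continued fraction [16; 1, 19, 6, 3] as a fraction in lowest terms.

6492/383

Using pₖ = aₖpₖ₋₁ + pₖ₋₂ and qₖ = aₖqₖ₋₁ + qₖ₋₂:
  k=0: a=16, p=16, q=1
  k=1: a=1, p=17, q=1
  k=2: a=19, p=339, q=20
  k=3: a=6, p=2051, q=121
  k=4: a=3, p=6492, q=383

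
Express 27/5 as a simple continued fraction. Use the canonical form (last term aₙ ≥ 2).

[5; 2, 2]

27 = 5·5 + 2
5 = 2·2 + 1
2 = 2·1 + 0  (stop)
So 27/5 = [5; 2, 2].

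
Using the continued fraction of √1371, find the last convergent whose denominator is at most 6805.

√1371 = [37; 37, 74, …] (period length 2).
Convergents:
  p_0/q_0 = 37/1
  p_1/q_1 = 1370/37
  p_2/q_2 = 101417/2739
  p_3/q_3 = 3753799/101380
q_2 = 2739 ≤ 6805 < 101380 = q_3, so the answer is 101417/2739.

101417/2739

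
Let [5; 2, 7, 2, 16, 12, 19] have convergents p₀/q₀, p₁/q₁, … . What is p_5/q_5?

Using pₖ = aₖpₖ₋₁ + pₖ₋₂, qₖ = aₖqₖ₋₁ + qₖ₋₂ (with p₋₁=1, p₋₂=0, q₋₁=0, q₋₂=1):
  k=0: a=5, p=5, q=1
  k=1: a=2, p=11, q=2
  k=2: a=7, p=82, q=15
  k=3: a=2, p=175, q=32
  k=4: a=16, p=2882, q=527
  k=5: a=12, p=34759, q=6356

34759/6356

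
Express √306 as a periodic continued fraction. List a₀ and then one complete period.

[17; 2, 34]

a₀ = ⌊√306⌋ = 17.
With m₀=0, d₀=1 and mₖ₊₁ = dₖaₖ − mₖ, dₖ₊₁ = (n − mₖ₊₁²)/dₖ, aₖ₊₁ = ⌊(a₀+mₖ₊₁)/dₖ₊₁⌋:
  k=1: m=17, d=17, a=2
  k=2: m=17, d=1, a=34
d=1 and a=2a₀=34 at k=2, so the next step gives (m, d) = (17, 17) again — its k=1 value — and the period has length 2.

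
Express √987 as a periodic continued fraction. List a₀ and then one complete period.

[31; 2, 2, 2, 62]

a₀ = ⌊√987⌋ = 31.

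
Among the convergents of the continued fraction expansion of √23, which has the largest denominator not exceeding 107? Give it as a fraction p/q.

235/49

√23 = [4; 1, 3, 1, 8, …] (period length 4).
Convergents:
  p_0/q_0 = 4/1
  p_1/q_1 = 5/1
  p_2/q_2 = 19/4
  p_3/q_3 = 24/5
  p_4/q_4 = 211/44
  p_5/q_5 = 235/49
  p_6/q_6 = 916/191
q_5 = 49 ≤ 107 < 191 = q_6, so the answer is 235/49.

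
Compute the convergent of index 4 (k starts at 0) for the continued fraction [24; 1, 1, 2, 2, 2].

Using pₖ = aₖpₖ₋₁ + pₖ₋₂, qₖ = aₖqₖ₋₁ + qₖ₋₂ (with p₋₁=1, p₋₂=0, q₋₁=0, q₋₂=1):
  k=0: a=24, p=24, q=1
  k=1: a=1, p=25, q=1
  k=2: a=1, p=49, q=2
  k=3: a=2, p=123, q=5
  k=4: a=2, p=295, q=12

295/12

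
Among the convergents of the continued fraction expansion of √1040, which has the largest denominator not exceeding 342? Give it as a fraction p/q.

8288/257

√1040 = [32; 4, 64, …] (period length 2).
Convergents:
  p_0/q_0 = 32/1
  p_1/q_1 = 129/4
  p_2/q_2 = 8288/257
  p_3/q_3 = 33281/1032
q_2 = 257 ≤ 342 < 1032 = q_3, so the answer is 8288/257.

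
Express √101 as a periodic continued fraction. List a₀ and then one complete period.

[10; 20]

a₀ = ⌊√101⌋ = 10.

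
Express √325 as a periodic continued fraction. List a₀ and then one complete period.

[18; 36]

a₀ = ⌊√325⌋ = 18.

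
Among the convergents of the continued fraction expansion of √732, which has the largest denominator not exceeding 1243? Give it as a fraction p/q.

26325/973

√732 = [27; 18, 54, …] (period length 2).
Convergents:
  p_0/q_0 = 27/1
  p_1/q_1 = 487/18
  p_2/q_2 = 26325/973
  p_3/q_3 = 474337/17532
q_2 = 973 ≤ 1243 < 17532 = q_3, so the answer is 26325/973.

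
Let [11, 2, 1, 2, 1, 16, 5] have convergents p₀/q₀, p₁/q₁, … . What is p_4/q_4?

Using pₖ = aₖpₖ₋₁ + pₖ₋₂, qₖ = aₖqₖ₋₁ + qₖ₋₂ (with p₋₁=1, p₋₂=0, q₋₁=0, q₋₂=1):
  k=0: a=11, p=11, q=1
  k=1: a=2, p=23, q=2
  k=2: a=1, p=34, q=3
  k=3: a=2, p=91, q=8
  k=4: a=1, p=125, q=11

125/11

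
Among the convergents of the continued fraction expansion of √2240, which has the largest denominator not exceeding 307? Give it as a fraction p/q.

√2240 = [47; 3, 23, 3, 94, …] (period length 4).
Convergents:
  p_0/q_0 = 47/1
  p_1/q_1 = 142/3
  p_2/q_2 = 3313/70
  p_3/q_3 = 10081/213
  p_4/q_4 = 950927/20092
q_3 = 213 ≤ 307 < 20092 = q_4, so the answer is 10081/213.

10081/213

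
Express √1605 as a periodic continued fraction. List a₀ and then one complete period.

a₀ = ⌊√1605⌋ = 40.
With m₀=0, d₀=1 and mₖ₊₁ = dₖaₖ − mₖ, dₖ₊₁ = (n − mₖ₊₁²)/dₖ, aₖ₊₁ = ⌊(a₀+mₖ₊₁)/dₖ₊₁⌋:
  k=1: m=40, d=5, a=16
  k=2: m=40, d=1, a=80
d=1 and a=2a₀=80 at k=2, so the next step gives (m, d) = (40, 5) again — its k=1 value — and the period has length 2.

[40; 16, 80]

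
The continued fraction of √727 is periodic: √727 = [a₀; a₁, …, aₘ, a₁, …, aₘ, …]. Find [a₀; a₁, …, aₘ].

[26; 1, 25, 1, 52]

a₀ = ⌊√727⌋ = 26.
With m₀=0, d₀=1 and mₖ₊₁ = dₖaₖ − mₖ, dₖ₊₁ = (n − mₖ₊₁²)/dₖ, aₖ₊₁ = ⌊(a₀+mₖ₊₁)/dₖ₊₁⌋:
  k=1: m=26, d=51, a=1
  k=2: m=25, d=2, a=25
  k=3: m=25, d=51, a=1
  k=4: m=26, d=1, a=52
d=1 and a=2a₀=52 at k=4, so the next step gives (m, d) = (26, 51) again — its k=1 value — and the period has length 4.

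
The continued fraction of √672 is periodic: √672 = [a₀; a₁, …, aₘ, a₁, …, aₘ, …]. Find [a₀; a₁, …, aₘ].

[25; 1, 11, 1, 50]

a₀ = ⌊√672⌋ = 25.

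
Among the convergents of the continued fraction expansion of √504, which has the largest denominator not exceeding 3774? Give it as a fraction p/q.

√504 = [22; 2, 4, 2, 44, …] (period length 4).
Convergents:
  p_0/q_0 = 22/1
  p_1/q_1 = 45/2
  p_2/q_2 = 202/9
  p_3/q_3 = 449/20
  p_4/q_4 = 19958/889
  p_5/q_5 = 40365/1798
  p_6/q_6 = 181418/8081
q_5 = 1798 ≤ 3774 < 8081 = q_6, so the answer is 40365/1798.

40365/1798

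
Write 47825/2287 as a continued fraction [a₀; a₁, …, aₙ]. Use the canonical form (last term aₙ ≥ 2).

47825 = 20×2287 + 2085
2287 = 1×2085 + 202
2085 = 10×202 + 65
202 = 3×65 + 7
65 = 9×7 + 2
7 = 3×2 + 1
2 = 2×1 + 0  (stop)
So 47825/2287 = [20; 1, 10, 3, 9, 3, 2].

[20; 1, 10, 3, 9, 3, 2]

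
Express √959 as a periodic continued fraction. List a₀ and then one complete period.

a₀ = ⌊√959⌋ = 30.
With m₀=0, d₀=1 and mₖ₊₁ = dₖaₖ − mₖ, dₖ₊₁ = (n − mₖ₊₁²)/dₖ, aₖ₊₁ = ⌊(a₀+mₖ₊₁)/dₖ₊₁⌋:
  k=1: m=30, d=59, a=1
  k=2: m=29, d=2, a=29
  k=3: m=29, d=59, a=1
  k=4: m=30, d=1, a=60
d=1 and a=2a₀=60 at k=4, so the next step gives (m, d) = (30, 59) again — its k=1 value — and the period has length 4.

[30; 1, 29, 1, 60]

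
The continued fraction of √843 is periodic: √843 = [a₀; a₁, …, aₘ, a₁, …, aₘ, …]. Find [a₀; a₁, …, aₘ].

[29; 29, 58]

a₀ = ⌊√843⌋ = 29.
With m₀=0, d₀=1 and mₖ₊₁ = dₖaₖ − mₖ, dₖ₊₁ = (n − mₖ₊₁²)/dₖ, aₖ₊₁ = ⌊(a₀+mₖ₊₁)/dₖ₊₁⌋:
  k=1: m=29, d=2, a=29
  k=2: m=29, d=1, a=58
d=1 and a=2a₀=58 at k=2, so the next step gives (m, d) = (29, 2) again — its k=1 value — and the period has length 2.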